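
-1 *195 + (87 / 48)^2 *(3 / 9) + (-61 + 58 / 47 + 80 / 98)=-447224905 / 1768704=-252.85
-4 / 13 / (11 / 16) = -64 / 143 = -0.45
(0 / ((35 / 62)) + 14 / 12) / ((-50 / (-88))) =154 / 75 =2.05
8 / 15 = 0.53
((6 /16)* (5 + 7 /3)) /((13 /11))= 121 /52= 2.33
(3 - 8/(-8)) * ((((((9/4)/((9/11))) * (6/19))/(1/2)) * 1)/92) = 33/437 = 0.08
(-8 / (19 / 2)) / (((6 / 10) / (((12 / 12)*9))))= -240 / 19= -12.63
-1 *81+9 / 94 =-7605 / 94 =-80.90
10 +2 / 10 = 51 / 5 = 10.20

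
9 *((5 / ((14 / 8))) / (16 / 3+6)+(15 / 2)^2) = 242055 / 476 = 508.52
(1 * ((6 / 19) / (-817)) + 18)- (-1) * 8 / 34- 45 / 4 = 7373017 / 1055564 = 6.98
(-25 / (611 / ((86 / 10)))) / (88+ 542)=-43 / 76986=-0.00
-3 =-3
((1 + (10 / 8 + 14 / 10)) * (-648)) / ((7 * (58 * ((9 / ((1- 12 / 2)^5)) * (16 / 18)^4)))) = 2694110625 / 831488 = 3240.11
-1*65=-65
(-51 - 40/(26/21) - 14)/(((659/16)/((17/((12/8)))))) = -688160/25701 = -26.78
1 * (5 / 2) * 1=5 / 2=2.50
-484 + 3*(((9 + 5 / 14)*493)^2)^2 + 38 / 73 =3809929808170543091995 / 2804368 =1358569848240510.19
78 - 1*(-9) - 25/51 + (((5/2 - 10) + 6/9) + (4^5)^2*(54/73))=775738.64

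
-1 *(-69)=69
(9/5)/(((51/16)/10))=5.65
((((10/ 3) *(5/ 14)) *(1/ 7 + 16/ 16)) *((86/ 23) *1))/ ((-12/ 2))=-8600/ 10143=-0.85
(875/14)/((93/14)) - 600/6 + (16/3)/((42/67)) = -160309/1953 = -82.08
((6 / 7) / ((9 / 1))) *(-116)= -232 / 21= -11.05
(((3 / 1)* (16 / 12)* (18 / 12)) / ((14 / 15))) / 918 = 5 / 714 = 0.01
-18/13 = -1.38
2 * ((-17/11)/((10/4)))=-68/55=-1.24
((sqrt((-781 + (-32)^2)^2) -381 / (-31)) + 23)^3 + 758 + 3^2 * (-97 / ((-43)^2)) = 1187220999325846 / 55083559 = 21553091.72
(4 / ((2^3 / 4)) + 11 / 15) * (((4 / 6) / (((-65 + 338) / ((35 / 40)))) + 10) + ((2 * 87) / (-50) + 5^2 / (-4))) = 32636 / 43875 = 0.74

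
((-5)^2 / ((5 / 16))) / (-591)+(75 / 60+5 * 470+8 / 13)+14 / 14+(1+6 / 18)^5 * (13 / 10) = 29351344159 / 12446460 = 2358.21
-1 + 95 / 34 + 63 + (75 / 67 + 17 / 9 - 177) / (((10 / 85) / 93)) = -469754300 / 3417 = -137475.65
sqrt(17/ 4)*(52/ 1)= 26*sqrt(17)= 107.20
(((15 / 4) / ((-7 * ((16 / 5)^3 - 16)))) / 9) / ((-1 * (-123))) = -0.00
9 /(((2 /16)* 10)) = 36 /5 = 7.20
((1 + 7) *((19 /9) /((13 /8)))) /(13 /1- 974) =-1216 /112437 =-0.01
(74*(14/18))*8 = 4144/9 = 460.44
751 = 751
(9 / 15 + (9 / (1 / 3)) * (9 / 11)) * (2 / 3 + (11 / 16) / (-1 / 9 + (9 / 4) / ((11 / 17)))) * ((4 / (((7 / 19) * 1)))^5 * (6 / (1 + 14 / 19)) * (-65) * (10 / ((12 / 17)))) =-77125762714427514880 / 8132554353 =-9483584045.89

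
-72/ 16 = -9/ 2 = -4.50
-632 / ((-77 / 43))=27176 / 77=352.94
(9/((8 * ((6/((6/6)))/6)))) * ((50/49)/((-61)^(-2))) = 837225/196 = 4271.56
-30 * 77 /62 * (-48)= 55440 /31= 1788.39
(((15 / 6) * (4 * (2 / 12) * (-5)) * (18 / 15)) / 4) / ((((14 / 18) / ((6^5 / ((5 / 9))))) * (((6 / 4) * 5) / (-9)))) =1889568 / 35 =53987.66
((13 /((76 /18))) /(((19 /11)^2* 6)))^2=22268961 /752734096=0.03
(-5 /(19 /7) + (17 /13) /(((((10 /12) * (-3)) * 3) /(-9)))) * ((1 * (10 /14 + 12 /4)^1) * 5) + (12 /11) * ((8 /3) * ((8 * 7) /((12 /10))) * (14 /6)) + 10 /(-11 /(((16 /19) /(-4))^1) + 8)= 989627794 /3173247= 311.87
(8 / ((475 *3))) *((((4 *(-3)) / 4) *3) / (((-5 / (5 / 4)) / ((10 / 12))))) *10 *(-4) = -8 / 19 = -0.42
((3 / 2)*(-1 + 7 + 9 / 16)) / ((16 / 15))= 4725 / 512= 9.23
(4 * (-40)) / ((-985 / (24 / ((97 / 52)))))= 39936 / 19109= 2.09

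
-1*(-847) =847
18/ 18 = 1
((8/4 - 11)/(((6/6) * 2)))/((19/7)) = -63/38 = -1.66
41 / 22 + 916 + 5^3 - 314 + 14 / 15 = 240833 / 330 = 729.80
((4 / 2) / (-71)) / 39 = -2 / 2769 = -0.00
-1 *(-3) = 3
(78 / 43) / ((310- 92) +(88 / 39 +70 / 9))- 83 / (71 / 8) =-380559707 / 40727020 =-9.34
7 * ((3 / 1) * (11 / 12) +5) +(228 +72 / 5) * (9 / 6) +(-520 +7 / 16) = -101.71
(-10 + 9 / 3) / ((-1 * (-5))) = -7 / 5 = -1.40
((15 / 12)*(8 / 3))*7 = 70 / 3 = 23.33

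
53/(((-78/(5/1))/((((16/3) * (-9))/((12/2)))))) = 1060/39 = 27.18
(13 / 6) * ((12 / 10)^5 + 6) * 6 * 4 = 1379352 / 3125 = 441.39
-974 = -974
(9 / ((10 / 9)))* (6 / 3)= 81 / 5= 16.20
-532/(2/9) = -2394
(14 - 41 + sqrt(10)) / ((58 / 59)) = -1593 / 58 + 59 * sqrt(10) / 58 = -24.25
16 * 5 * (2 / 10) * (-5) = -80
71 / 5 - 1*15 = -4 / 5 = -0.80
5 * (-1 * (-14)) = 70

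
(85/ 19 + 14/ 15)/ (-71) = -1541/ 20235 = -0.08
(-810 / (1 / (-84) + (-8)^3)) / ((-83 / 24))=-1632960 / 3569747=-0.46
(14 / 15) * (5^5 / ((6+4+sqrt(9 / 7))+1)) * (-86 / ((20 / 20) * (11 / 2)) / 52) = -72.28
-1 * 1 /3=-1 /3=-0.33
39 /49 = 0.80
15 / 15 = 1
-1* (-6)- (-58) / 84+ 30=1541 / 42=36.69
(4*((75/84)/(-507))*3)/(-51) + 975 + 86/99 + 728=3392384638/1990989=1703.87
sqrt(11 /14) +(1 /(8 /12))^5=sqrt(154) /14 +243 /32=8.48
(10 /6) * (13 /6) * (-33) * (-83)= 9890.83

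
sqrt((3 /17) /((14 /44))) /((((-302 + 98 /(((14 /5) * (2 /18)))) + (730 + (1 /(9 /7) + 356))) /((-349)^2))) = 1096209 * sqrt(7854) /1177862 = 82.48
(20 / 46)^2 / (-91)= -100 / 48139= -0.00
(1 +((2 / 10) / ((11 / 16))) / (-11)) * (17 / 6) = 10013 / 3630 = 2.76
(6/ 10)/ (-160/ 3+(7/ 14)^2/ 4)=-144/ 12785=-0.01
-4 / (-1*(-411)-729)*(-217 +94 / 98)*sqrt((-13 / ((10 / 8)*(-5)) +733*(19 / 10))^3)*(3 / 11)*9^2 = -29899410687*sqrt(139478) / 3570875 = -3127093.28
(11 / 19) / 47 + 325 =290236 / 893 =325.01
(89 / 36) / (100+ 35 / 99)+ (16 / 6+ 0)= 320857 / 119220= 2.69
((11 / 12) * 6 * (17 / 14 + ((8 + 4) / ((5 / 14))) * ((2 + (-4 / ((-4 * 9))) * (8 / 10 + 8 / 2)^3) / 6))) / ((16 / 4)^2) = 7818107 / 280000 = 27.92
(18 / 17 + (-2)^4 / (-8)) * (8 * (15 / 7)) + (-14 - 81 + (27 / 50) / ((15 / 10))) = -110.77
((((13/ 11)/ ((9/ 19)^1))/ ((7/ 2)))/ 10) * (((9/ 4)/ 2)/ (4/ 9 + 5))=0.01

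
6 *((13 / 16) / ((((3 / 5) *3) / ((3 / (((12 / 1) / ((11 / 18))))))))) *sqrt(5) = 715 *sqrt(5) / 1728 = 0.93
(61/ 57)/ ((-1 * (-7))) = 61/ 399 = 0.15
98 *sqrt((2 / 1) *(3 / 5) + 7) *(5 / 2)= 49 *sqrt(205)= 701.57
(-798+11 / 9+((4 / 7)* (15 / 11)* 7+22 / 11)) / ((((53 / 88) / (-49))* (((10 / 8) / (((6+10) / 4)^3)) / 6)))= 15683612672 / 795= 19727814.68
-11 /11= -1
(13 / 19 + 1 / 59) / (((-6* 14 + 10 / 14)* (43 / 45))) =-247590 / 28102349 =-0.01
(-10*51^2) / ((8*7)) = -13005 / 28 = -464.46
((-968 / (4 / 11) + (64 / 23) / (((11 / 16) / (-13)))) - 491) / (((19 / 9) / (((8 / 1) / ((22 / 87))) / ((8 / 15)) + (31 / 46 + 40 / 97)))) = -10820215584954 / 117968587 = -91721.16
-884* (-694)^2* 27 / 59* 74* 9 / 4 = -1914032059992 / 59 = -32441221355.80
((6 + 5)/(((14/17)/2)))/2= 13.36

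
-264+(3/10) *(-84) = -1446/5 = -289.20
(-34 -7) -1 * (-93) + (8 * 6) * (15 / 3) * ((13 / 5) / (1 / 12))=7540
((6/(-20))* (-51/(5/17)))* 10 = 2601/5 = 520.20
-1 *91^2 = -8281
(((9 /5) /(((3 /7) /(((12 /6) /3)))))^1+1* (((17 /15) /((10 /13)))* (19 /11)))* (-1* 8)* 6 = -70552 /275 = -256.55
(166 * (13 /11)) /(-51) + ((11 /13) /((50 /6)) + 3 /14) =-9012743 /2552550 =-3.53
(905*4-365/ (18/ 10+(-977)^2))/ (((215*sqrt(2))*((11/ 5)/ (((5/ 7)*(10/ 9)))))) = 6855954625*sqrt(2)/ 2257465342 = 4.29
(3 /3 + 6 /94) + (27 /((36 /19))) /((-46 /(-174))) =237673 /4324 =54.97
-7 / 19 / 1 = -7 / 19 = -0.37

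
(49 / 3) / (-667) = -49 / 2001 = -0.02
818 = 818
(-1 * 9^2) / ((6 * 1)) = -27 / 2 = -13.50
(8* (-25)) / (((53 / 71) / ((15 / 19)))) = -211.52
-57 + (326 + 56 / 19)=5167 / 19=271.95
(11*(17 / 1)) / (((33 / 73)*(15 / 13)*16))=16133 / 720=22.41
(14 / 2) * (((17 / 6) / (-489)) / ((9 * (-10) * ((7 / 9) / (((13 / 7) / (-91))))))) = -17 / 1437660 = -0.00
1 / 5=0.20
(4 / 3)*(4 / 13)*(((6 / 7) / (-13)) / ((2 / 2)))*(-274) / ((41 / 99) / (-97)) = -1735.96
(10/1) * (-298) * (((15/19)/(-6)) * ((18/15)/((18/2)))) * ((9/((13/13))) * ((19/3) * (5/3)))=14900/3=4966.67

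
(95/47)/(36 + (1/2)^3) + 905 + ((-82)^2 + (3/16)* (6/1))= 829125983/108664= 7630.18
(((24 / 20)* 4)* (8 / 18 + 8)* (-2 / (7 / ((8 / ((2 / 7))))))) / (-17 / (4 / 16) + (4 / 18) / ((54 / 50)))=196992 / 41185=4.78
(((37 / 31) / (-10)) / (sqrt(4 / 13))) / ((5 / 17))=-629 * sqrt(13) / 3100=-0.73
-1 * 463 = -463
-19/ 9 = -2.11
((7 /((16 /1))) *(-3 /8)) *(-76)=399 /32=12.47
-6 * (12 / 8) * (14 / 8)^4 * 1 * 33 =-713097 / 256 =-2785.54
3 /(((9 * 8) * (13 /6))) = 1 /52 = 0.02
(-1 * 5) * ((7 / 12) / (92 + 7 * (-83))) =35 / 5868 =0.01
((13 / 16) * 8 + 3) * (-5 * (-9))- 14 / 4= 424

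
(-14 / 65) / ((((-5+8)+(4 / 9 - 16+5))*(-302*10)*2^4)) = -63 / 106787200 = -0.00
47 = 47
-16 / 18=-8 / 9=-0.89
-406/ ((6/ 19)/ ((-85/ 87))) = 11305/ 9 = 1256.11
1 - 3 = -2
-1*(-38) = 38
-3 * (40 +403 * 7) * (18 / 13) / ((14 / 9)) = -695223 / 91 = -7639.81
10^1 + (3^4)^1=91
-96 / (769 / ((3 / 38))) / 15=-48 / 73055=-0.00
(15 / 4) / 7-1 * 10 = -265 / 28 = -9.46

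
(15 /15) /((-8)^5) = -1 /32768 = -0.00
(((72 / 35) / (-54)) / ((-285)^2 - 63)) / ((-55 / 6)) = 4 / 78118425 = 0.00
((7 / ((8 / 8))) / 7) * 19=19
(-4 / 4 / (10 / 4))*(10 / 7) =-4 / 7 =-0.57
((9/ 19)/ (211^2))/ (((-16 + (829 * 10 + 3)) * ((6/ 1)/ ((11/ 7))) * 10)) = 11/ 326736947740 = 0.00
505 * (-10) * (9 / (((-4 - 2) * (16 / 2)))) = 7575 / 8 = 946.88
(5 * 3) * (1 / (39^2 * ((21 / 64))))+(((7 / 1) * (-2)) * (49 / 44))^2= 1252763783 / 5153148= 243.11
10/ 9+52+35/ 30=977/ 18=54.28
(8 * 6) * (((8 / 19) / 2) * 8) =1536 / 19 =80.84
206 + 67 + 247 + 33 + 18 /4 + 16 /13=14527 /26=558.73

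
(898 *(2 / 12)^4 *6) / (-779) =-449 / 84132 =-0.01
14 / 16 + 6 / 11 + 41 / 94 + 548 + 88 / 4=2365199 / 4136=571.86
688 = 688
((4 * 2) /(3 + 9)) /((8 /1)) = 1 /12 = 0.08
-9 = -9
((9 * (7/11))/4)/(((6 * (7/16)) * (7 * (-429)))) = -2/11011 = -0.00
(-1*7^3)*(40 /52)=-263.85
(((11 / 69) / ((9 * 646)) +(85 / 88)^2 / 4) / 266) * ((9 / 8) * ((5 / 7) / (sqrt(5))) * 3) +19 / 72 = 207054649 * sqrt(5) / 489696858112 +19 / 72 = 0.26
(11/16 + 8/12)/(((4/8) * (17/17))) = 65/24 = 2.71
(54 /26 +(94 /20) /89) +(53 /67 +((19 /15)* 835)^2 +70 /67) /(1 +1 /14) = 21852842506169 /20930130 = 1044085.37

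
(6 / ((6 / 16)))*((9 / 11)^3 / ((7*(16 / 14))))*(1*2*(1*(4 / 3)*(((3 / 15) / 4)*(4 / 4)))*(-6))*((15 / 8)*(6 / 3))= -4374 / 1331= -3.29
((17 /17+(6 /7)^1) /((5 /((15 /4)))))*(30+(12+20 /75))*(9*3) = 111267 /70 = 1589.53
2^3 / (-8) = -1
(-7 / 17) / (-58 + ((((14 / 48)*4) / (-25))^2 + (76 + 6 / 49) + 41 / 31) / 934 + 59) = -223452495000 / 587668527827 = -0.38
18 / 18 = 1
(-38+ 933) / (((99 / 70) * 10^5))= 1253 / 198000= 0.01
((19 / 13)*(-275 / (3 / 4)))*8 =-167200 / 39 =-4287.18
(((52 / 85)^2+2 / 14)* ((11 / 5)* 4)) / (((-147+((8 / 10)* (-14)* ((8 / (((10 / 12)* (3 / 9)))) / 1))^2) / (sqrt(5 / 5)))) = 5753660 / 131365975083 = 0.00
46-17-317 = -288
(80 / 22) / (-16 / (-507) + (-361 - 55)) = -2535 / 289982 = -0.01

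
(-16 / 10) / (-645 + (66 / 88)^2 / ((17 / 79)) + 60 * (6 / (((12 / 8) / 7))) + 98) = -0.00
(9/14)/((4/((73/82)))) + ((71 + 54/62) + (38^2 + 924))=347340879/142352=2440.01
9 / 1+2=11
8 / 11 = 0.73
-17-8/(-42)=-16.81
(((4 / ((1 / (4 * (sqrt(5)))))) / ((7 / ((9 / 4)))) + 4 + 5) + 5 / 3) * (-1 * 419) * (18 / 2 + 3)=-181008 * sqrt(5) / 7 - 53632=-111452.88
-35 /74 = -0.47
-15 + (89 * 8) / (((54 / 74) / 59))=1553891 / 27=57551.52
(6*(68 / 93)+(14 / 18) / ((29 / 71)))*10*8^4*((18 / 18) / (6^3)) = 260623360 / 218457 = 1193.02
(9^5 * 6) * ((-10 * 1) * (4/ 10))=-1417176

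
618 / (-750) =-0.82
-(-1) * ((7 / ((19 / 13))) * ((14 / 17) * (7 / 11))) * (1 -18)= -8918 / 209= -42.67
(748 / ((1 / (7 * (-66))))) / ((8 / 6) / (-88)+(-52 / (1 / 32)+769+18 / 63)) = 159656112 / 413365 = 386.24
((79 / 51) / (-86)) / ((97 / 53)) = -4187 / 425442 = -0.01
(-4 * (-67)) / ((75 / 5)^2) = 268 / 225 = 1.19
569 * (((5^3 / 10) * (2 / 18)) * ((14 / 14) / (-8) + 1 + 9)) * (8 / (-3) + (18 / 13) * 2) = 1123775 / 1404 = 800.41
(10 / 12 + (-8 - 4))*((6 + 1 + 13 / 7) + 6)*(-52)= 8627.05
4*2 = 8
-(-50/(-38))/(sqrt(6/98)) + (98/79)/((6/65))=3185/237-175*sqrt(3)/57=8.12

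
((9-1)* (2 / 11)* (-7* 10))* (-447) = 500640 / 11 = 45512.73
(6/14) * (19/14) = 57/98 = 0.58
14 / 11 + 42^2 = 19418 / 11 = 1765.27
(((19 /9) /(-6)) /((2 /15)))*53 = -5035 /36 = -139.86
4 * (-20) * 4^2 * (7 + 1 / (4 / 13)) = -13120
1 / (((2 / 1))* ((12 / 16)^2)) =8 / 9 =0.89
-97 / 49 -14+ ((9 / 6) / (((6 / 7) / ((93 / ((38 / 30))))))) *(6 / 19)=870129 / 35378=24.60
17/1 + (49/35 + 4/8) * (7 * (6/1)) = 484/5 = 96.80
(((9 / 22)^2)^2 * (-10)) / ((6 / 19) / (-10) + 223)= -3116475 / 2481005296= -0.00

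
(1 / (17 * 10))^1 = 1 / 170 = 0.01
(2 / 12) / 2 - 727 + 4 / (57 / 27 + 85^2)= -141844595 / 195132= -726.92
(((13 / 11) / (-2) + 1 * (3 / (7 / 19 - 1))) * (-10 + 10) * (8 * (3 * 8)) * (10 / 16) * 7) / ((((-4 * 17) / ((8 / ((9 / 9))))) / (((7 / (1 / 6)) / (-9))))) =0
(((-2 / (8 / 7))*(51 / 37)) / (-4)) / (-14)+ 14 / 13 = 15913 / 15392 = 1.03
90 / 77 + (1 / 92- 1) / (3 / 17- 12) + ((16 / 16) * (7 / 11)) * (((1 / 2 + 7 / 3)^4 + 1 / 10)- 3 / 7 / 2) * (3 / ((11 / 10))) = 31830129139 / 281929032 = 112.90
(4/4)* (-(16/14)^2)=-64/49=-1.31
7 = 7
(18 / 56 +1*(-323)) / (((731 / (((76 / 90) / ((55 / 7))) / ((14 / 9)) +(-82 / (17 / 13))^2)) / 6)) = -1694080882611 / 162669430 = -10414.25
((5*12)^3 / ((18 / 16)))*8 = 1536000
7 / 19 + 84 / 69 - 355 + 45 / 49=-7547993 / 21413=-352.50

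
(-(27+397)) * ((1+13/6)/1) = -4028/3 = -1342.67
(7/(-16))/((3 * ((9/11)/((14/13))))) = -539/2808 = -0.19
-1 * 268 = -268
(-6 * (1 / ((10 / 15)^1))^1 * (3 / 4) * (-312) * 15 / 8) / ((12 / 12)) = 15795 / 4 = 3948.75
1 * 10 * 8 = 80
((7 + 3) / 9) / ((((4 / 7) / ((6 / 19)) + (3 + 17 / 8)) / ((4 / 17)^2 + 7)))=228368 / 202011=1.13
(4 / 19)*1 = 4 / 19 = 0.21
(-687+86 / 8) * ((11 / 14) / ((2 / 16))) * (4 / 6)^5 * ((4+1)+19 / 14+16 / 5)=-21233168 / 3969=-5349.75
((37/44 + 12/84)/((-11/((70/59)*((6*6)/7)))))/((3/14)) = -18180/7139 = -2.55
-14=-14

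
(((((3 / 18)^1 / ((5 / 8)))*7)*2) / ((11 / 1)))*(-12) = -224 / 55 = -4.07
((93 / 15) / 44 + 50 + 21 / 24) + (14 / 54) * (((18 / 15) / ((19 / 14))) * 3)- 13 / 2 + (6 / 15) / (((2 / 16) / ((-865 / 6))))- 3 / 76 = -10437523 / 25080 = -416.17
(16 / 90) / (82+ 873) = 8 / 42975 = 0.00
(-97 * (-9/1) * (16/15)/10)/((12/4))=776/25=31.04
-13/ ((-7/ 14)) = 26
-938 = -938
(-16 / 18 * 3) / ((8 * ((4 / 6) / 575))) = -575 / 2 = -287.50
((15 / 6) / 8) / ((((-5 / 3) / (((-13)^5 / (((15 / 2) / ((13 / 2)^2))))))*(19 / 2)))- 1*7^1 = 62737877 / 1520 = 41274.92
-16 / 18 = -8 / 9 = -0.89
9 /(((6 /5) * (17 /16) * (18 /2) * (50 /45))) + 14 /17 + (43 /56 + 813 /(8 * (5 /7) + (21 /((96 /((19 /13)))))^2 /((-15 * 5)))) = 71454274709499 /494130056504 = 144.61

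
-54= -54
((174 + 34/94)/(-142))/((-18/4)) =8195/30033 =0.27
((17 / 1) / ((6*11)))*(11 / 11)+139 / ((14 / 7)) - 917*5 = -149003 / 33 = -4515.24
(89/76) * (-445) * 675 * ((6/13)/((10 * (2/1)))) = -16040025/1976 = -8117.42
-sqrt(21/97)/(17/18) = -18 *sqrt(2037)/1649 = -0.49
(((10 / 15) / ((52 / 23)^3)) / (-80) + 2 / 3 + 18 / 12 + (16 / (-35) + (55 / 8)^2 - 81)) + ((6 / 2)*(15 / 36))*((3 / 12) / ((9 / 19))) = -11113929403 / 354332160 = -31.37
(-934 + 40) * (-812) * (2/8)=181482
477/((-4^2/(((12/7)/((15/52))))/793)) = -4917393/35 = -140496.94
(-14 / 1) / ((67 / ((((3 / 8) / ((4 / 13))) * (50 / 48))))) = -2275 / 8576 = -0.27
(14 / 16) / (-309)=-7 / 2472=-0.00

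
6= 6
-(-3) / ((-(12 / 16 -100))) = 12 / 397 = 0.03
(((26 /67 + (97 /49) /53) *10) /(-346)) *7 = -370105 /4300261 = -0.09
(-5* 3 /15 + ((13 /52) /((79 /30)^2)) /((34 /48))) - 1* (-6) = 535885 /106097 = 5.05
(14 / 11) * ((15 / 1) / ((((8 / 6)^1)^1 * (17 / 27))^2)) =688905 / 25432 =27.09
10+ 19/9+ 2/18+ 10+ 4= 236/9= 26.22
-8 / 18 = -4 / 9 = -0.44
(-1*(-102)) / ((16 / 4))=51 / 2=25.50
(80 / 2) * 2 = 80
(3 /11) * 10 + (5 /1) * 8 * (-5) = -2170 /11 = -197.27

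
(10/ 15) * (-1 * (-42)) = 28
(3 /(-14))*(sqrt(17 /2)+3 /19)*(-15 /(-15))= -3*sqrt(34) /28-9 /266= -0.66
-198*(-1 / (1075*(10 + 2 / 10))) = 66 / 3655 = 0.02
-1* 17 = -17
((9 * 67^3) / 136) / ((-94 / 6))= -8120601 / 6392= -1270.43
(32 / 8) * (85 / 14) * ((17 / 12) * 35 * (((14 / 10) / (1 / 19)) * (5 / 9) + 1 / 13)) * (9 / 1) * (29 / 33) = 16552475 / 117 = 141474.15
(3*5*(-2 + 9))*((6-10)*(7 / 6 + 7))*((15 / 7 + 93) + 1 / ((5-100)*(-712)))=-2207364103 / 6764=-326340.05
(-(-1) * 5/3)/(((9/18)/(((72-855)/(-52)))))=50.19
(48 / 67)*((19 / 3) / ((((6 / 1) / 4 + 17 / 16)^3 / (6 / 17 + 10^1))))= 219152384 / 78501019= 2.79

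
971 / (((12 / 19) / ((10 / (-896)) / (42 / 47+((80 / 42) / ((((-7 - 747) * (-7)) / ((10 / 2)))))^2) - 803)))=-122304756550255710341 / 99067102895616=-1234564.78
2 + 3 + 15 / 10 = 13 / 2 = 6.50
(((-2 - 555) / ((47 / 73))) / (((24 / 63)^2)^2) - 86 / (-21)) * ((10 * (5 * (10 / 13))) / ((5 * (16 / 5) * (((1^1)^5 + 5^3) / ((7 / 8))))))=-20755884341125 / 30272126976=-685.64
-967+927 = -40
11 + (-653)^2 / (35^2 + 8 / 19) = 8357884 / 23283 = 358.97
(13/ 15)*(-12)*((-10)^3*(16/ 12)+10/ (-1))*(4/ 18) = 83824/ 27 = 3104.59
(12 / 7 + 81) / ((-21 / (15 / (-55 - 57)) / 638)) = 923505 / 2744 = 336.55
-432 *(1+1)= -864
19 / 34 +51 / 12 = 327 / 68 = 4.81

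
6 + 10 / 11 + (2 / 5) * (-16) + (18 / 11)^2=3.19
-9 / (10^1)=-9 / 10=-0.90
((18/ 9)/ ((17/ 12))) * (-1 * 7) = -168/ 17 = -9.88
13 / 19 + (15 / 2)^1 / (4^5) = 26909 / 38912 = 0.69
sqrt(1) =1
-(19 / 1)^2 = -361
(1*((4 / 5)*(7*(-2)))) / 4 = -14 / 5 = -2.80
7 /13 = 0.54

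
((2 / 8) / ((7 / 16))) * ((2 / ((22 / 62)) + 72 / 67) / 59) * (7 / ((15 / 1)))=19784 / 652245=0.03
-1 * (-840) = 840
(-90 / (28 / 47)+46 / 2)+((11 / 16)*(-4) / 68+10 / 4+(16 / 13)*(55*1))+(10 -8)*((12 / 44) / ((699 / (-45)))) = -3676608555 / 63439376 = -57.95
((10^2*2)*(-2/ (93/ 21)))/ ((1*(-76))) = 700/ 589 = 1.19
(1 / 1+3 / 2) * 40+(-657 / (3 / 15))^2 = 10791325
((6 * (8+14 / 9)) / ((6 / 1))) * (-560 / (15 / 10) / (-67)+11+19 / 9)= 968876 / 5427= 178.53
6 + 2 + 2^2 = 12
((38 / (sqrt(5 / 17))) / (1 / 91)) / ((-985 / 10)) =-6916*sqrt(85) / 985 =-64.73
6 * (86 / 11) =516 / 11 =46.91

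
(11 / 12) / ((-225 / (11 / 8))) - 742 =-16027321 / 21600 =-742.01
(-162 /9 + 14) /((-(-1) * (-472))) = 1 /118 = 0.01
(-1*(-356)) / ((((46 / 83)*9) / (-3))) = -14774 / 69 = -214.12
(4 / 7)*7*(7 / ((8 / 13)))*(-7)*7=-4459 / 2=-2229.50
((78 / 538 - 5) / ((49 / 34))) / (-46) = 22202 / 303163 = 0.07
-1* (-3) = 3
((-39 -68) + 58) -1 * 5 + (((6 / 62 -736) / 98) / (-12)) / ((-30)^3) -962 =-142865859259 / 140616000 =-1016.00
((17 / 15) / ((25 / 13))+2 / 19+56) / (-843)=-403949 / 6006375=-0.07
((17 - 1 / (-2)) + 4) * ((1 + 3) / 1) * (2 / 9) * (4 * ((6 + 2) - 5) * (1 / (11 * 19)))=1.10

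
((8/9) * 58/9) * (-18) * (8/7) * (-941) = 6985984/63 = 110888.63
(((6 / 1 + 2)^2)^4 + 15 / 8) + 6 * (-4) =134217551 / 8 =16777193.88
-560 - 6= -566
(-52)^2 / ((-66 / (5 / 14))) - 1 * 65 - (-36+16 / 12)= -44.97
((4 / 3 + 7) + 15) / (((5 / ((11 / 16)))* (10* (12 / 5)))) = 77 / 576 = 0.13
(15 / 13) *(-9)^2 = 1215 / 13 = 93.46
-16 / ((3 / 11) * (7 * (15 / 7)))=-176 / 45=-3.91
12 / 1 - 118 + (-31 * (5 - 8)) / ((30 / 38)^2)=3241 / 75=43.21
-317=-317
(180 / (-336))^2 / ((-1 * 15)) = -15 / 784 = -0.02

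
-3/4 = -0.75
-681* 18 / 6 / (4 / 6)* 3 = -18387 / 2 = -9193.50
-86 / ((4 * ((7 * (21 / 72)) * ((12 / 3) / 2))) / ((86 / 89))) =-22188 / 4361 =-5.09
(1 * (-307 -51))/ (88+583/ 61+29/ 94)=-2052772/ 561163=-3.66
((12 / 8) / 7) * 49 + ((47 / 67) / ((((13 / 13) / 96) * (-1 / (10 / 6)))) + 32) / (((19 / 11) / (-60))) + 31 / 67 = 7124231 / 2546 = 2798.21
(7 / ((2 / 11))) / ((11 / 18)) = 63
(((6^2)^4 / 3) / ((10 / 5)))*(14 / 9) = 435456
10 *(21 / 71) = 210 / 71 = 2.96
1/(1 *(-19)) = -1/19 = -0.05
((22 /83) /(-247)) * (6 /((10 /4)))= -264 /102505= -0.00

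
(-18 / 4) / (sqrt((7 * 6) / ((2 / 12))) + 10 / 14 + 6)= -0.20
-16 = -16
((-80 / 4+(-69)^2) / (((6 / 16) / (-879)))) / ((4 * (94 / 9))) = -12502017 / 47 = -266000.36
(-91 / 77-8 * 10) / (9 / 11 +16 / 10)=-235 / 7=-33.57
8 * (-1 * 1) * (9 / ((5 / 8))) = -576 / 5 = -115.20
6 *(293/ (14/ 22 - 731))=-3223/ 1339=-2.41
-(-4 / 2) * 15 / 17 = 30 / 17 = 1.76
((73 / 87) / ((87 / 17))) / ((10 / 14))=8687 / 37845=0.23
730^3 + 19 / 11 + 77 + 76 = 4279188702 / 11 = 389017154.73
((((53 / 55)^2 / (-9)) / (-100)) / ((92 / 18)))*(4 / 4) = 2809 / 13915000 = 0.00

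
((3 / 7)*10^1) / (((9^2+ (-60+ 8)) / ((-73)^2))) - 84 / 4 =155607 / 203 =766.54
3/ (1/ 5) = 15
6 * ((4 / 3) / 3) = 8 / 3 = 2.67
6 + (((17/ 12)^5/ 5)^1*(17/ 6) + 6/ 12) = 72659809/ 7464960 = 9.73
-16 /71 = -0.23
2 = 2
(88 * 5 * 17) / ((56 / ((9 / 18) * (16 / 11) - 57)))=-52615 / 7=-7516.43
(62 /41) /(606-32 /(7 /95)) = 217 /24641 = 0.01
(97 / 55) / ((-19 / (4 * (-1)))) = 0.37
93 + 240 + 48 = 381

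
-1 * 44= -44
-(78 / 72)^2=-169 / 144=-1.17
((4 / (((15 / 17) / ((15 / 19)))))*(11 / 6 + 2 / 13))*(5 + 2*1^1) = 36890 / 741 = 49.78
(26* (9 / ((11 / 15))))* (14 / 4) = 12285 / 11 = 1116.82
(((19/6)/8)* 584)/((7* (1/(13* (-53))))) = -955643/42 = -22753.40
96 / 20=24 / 5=4.80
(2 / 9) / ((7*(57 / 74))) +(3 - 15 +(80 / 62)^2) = -35523584 / 3450951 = -10.29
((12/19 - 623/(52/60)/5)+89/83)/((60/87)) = -42230989/205010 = -205.99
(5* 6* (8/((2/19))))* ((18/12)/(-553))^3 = -7695/169112377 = -0.00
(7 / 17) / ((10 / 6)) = 21 / 85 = 0.25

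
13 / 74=0.18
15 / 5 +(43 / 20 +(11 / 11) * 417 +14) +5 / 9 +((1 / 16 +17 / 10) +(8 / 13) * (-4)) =4081021 / 9360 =436.01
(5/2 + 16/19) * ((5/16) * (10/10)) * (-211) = -133985/608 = -220.37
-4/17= -0.24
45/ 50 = 9/ 10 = 0.90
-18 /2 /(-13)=9 /13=0.69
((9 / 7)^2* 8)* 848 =549504 / 49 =11214.37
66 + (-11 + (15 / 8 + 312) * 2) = 2731 / 4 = 682.75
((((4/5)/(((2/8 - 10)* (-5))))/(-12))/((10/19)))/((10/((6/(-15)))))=38/365625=0.00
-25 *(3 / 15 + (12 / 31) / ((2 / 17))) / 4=-2705 / 124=-21.81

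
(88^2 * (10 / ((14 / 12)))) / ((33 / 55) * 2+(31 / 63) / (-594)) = 12419827200 / 224377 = 55352.50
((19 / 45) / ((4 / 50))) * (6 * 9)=285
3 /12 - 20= -79 /4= -19.75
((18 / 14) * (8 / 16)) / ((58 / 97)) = 873 / 812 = 1.08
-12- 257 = -269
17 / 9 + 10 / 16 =181 / 72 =2.51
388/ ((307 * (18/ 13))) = 2522/ 2763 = 0.91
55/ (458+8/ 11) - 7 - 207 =-1079239/ 5046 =-213.88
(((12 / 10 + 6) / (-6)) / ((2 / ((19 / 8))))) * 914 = -26049 / 20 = -1302.45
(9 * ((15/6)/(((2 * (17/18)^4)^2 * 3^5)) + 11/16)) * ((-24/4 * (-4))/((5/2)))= 2084044360617/34878787205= 59.75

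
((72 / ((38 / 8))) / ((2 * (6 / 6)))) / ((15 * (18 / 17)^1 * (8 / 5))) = 17 / 57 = 0.30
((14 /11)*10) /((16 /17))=595 /44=13.52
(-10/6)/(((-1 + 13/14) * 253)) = 70/759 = 0.09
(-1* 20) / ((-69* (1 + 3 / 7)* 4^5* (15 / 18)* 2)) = 0.00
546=546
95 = 95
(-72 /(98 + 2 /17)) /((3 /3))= -102 /139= -0.73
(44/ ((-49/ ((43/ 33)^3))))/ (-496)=79507/ 19850292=0.00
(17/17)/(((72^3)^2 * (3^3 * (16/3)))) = 1/20061226008576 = 0.00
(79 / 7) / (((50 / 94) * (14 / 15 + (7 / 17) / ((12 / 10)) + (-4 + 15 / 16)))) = -1009936 / 85015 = -11.88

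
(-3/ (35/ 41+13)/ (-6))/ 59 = 41/ 67024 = 0.00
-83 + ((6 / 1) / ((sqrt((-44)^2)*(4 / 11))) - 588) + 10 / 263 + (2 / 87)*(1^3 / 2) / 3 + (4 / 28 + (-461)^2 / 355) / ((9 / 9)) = -97965706547 / 1364622840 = -71.79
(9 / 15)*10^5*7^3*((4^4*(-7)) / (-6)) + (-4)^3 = 6146559936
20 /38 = 0.53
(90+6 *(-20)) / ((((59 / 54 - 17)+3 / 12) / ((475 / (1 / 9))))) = 729000 / 89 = 8191.01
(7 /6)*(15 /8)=35 /16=2.19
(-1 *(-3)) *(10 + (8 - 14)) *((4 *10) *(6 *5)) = 14400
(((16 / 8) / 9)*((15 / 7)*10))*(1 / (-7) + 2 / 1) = 1300 / 147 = 8.84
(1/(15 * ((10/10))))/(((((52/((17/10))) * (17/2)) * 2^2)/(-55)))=-11/3120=-0.00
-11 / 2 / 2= -11 / 4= -2.75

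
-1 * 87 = -87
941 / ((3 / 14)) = 13174 / 3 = 4391.33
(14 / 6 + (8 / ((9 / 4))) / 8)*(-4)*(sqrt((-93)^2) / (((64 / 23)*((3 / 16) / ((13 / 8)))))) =-231725 / 72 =-3218.40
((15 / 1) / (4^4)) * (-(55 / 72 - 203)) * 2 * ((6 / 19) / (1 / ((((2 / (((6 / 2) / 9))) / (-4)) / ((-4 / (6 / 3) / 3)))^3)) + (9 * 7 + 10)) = 3390601655 / 1867776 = 1815.31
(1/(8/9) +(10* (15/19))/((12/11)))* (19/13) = 1271/104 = 12.22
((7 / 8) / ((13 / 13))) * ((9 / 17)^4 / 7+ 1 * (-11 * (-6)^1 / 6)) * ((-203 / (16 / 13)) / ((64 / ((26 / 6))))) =-110428709573 / 1026306048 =-107.60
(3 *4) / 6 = 2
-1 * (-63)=63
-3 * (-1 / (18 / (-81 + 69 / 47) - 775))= -1869 / 482966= -0.00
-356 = -356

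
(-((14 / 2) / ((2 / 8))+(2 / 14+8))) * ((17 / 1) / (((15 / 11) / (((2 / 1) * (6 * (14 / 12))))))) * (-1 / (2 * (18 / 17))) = 804287 / 270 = 2978.84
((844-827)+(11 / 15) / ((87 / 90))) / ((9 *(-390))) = -103 / 20358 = -0.01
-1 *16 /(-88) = 2 /11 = 0.18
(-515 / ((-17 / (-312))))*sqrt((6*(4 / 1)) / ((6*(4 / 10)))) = -160680*sqrt(10) / 17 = -29889.10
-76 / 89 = -0.85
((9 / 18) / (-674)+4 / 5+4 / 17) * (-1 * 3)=-355617 / 114580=-3.10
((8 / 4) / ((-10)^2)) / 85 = 1 / 4250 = 0.00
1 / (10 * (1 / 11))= 11 / 10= 1.10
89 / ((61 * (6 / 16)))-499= -90605 / 183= -495.11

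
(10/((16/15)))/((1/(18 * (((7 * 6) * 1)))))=14175/2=7087.50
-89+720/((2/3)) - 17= 974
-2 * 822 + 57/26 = -42687/26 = -1641.81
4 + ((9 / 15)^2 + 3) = 184 / 25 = 7.36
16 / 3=5.33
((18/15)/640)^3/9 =3/4096000000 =0.00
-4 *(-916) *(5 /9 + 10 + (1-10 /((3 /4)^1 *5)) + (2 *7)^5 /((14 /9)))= 11401547264 /9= 1266838584.89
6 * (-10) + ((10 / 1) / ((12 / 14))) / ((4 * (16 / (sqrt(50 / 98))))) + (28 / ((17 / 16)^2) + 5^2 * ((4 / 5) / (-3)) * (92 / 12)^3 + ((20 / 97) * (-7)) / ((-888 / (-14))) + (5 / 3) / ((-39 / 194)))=-213026907539581 / 69900397632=-3047.58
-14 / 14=-1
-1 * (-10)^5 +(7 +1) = 100008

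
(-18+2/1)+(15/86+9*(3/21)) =-8753/602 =-14.54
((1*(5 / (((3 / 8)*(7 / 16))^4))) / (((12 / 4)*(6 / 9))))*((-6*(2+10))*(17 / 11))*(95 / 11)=-8670465228800 / 2614689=-3316059.86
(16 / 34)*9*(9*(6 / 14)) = 1944 / 119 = 16.34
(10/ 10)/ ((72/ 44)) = 11/ 18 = 0.61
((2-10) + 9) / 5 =1 / 5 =0.20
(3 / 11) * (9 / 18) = 3 / 22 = 0.14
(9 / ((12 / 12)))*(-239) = -2151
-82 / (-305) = 82 / 305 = 0.27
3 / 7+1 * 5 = 38 / 7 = 5.43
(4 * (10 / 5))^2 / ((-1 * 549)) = -64 / 549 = -0.12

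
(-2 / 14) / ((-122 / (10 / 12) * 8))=0.00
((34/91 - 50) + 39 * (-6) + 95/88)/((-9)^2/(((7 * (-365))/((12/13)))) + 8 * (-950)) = 825861775/22214277536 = 0.04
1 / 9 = 0.11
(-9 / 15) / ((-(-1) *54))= -1 / 90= -0.01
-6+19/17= -83/17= -4.88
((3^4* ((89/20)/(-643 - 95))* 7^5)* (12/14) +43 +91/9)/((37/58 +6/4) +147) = -1494499543/31918500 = -46.82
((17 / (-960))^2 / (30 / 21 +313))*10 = 2023 / 202844160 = 0.00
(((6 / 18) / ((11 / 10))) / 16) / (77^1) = 5 / 20328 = 0.00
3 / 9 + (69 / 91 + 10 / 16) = 3749 / 2184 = 1.72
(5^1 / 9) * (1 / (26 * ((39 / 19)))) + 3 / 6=2329 / 4563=0.51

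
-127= -127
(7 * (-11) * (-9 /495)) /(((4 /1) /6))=2.10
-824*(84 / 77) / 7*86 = -850368 / 77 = -11043.74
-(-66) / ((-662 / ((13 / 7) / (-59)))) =429 / 136703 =0.00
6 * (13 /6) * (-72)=-936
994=994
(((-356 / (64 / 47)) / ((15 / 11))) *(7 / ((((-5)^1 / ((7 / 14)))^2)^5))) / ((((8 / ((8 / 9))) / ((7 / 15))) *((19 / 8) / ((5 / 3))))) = -2254637 / 461700000000000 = -0.00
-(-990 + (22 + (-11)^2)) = 847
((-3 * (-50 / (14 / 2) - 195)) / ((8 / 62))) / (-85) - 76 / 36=-245915 / 4284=-57.40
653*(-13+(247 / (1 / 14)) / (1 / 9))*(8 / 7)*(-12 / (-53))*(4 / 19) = 7800643968 / 7049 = 1106631.29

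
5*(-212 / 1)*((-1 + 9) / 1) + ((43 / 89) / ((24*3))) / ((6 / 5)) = -326038825 / 38448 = -8479.99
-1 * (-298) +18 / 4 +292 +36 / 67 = 79735 / 134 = 595.04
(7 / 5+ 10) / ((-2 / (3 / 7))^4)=0.02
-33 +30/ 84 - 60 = -1297/ 14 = -92.64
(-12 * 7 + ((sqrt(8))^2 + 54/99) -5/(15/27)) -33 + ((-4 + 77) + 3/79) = -38598/869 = -44.42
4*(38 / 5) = 152 / 5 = 30.40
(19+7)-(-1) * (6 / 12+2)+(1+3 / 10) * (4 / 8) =583 / 20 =29.15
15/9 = 5/3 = 1.67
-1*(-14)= 14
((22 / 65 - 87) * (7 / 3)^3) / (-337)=1932119 / 591435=3.27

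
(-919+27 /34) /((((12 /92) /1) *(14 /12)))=-6033.92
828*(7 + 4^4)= 217764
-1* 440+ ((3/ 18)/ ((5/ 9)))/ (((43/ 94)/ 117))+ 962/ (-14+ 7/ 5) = -5954639/ 13545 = -439.62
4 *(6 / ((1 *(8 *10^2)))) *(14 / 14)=3 / 100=0.03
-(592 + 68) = -660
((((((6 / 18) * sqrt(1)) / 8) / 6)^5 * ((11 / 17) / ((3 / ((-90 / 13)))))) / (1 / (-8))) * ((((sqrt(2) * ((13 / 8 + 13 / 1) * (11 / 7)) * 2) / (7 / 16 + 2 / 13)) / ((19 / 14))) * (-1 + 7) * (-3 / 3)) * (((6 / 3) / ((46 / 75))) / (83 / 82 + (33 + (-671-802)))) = 17875 * sqrt(2) / 118977850791936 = 0.00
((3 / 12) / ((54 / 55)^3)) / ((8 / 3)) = 166375 / 1679616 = 0.10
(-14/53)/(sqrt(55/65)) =-14 * sqrt(143)/583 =-0.29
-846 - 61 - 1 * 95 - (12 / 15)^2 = -25066 / 25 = -1002.64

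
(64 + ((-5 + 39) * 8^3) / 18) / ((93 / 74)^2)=50817280 / 77841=652.83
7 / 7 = 1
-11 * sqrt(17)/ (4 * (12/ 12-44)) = 11 * sqrt(17)/ 172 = 0.26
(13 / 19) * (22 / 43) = 286 / 817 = 0.35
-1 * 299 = -299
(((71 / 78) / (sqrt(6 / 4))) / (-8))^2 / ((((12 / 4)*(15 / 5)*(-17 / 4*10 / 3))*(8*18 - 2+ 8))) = -5041 / 11170224000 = -0.00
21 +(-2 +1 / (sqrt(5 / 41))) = sqrt(205) / 5 +19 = 21.86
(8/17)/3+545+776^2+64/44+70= 338166655/561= 602792.61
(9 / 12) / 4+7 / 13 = 151 / 208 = 0.73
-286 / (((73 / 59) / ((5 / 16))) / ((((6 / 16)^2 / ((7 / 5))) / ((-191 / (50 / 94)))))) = 47458125 / 2348670464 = 0.02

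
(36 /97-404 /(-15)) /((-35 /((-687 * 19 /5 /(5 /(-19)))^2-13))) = -2443568526772672 /31828125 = -76773876.15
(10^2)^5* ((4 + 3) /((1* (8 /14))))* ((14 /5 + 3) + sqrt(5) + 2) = 122500000000* sqrt(5) + 955500000000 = 1229418327243.72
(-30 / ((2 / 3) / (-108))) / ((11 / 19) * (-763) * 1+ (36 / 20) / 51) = -1962225 / 178337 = -11.00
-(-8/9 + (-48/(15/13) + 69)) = -1193/45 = -26.51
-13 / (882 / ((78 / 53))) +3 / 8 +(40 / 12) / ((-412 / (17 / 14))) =735031 / 2139928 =0.34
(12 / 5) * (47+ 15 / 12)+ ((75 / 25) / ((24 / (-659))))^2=6901.44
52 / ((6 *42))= 13 / 63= 0.21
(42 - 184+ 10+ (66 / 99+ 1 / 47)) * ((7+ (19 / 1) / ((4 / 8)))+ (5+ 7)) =-351785 / 47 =-7484.79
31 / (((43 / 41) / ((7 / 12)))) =8897 / 516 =17.24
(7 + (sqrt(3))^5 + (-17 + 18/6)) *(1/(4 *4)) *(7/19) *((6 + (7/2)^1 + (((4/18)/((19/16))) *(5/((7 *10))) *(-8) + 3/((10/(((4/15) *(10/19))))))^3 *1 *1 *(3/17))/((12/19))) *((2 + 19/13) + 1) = -669375067069949/61882611336000 + 669375067069949 *sqrt(3)/48130919928000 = 13.27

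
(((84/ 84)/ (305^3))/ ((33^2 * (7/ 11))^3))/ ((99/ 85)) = 17/ 186966764326032075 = 0.00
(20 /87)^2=400 /7569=0.05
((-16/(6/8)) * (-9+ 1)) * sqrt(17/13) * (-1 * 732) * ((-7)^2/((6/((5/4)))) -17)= 2545408 * sqrt(221)/39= 970261.80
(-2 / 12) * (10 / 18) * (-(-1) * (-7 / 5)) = 7 / 54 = 0.13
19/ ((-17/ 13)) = -247/ 17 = -14.53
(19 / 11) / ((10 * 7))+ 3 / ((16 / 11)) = 12857 / 6160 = 2.09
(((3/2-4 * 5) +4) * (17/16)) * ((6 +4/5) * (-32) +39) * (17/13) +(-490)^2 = 506892233/2080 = 243698.19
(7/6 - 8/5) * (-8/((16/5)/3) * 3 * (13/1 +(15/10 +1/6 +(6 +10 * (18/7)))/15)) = 15587/105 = 148.45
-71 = -71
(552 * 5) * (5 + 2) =19320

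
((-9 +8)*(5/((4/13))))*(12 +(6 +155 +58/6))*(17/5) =-30277/3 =-10092.33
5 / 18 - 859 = -15457 / 18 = -858.72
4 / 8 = 1 / 2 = 0.50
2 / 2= 1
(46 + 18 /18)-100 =-53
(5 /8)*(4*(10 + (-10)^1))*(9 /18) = 0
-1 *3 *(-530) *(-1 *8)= -12720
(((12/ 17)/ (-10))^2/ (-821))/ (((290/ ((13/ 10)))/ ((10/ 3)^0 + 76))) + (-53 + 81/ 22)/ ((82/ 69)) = -321956995542861/ 7758103127500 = -41.50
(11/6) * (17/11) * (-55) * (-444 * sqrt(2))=69190 * sqrt(2)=97849.44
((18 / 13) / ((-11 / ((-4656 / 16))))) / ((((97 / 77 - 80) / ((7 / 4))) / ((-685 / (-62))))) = -29302245 / 3257852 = -8.99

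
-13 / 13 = -1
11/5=2.20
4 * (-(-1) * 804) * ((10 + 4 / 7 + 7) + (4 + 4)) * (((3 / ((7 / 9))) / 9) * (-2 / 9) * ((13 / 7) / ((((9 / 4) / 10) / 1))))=-199563520 / 3087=-64646.43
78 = 78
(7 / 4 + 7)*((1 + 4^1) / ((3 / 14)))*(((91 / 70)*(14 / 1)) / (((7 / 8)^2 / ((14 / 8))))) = 25480 / 3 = 8493.33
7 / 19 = 0.37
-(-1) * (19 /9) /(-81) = -19 /729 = -0.03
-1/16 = -0.06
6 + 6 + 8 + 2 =22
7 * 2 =14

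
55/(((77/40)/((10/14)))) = 20.41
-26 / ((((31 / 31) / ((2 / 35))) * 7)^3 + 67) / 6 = -104 / 44119983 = -0.00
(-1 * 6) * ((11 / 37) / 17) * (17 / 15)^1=-22 / 185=-0.12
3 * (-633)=-1899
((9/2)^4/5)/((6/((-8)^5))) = -2239488/5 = -447897.60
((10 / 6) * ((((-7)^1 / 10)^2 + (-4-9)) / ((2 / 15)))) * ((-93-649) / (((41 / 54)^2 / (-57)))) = -19285619913 / 1681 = -11472706.67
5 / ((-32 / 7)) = -35 / 32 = -1.09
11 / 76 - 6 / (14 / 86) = -19531 / 532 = -36.71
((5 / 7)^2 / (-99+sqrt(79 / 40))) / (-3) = 50*sqrt(790) / 57618267+33000 / 19206089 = 0.00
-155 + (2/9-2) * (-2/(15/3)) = -6943/45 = -154.29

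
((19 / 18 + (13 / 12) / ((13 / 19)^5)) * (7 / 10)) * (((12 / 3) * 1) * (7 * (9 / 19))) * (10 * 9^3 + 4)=16014826751 / 28561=560723.60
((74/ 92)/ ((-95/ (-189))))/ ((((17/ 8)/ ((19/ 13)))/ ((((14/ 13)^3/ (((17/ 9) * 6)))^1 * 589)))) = 67813190928/ 949224835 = 71.44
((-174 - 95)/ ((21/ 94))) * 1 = -25286/ 21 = -1204.10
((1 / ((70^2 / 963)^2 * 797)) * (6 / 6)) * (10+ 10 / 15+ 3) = 0.00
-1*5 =-5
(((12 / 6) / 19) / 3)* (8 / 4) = 4 / 57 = 0.07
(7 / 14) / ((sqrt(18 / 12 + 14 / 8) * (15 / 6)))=0.11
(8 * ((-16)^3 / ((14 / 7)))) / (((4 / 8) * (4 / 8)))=-65536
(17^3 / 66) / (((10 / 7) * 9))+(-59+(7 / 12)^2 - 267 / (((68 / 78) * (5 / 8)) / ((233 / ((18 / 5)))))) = -12831844367 / 403920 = -31768.28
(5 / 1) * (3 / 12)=1.25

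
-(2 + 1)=-3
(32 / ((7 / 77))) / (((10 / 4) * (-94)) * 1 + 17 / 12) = -4224 / 2803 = -1.51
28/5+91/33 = 8.36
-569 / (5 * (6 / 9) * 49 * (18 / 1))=-569 / 2940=-0.19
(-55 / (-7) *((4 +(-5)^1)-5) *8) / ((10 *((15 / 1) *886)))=-44 / 15505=-0.00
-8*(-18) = 144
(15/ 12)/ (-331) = -5/ 1324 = -0.00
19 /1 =19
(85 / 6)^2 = 7225 / 36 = 200.69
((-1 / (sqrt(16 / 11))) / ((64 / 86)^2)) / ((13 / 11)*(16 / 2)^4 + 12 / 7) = -142373*sqrt(11) / 1527267328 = -0.00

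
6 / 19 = 0.32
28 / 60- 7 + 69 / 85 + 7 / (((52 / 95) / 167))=28243157 / 13260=2129.95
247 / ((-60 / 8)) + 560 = 7906 / 15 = 527.07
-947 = -947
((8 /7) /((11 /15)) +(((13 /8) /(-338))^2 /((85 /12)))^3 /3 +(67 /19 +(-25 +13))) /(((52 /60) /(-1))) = 23584670745839763416499 /2955796203849141452800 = 7.98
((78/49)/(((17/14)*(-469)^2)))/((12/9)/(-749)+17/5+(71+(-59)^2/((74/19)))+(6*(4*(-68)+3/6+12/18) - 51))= -1425240/169272318534011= -0.00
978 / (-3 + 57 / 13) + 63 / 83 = 176066 / 249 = 707.09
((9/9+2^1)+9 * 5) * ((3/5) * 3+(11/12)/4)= 487/5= 97.40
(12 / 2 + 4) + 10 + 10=30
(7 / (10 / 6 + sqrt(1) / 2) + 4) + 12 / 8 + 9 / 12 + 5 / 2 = 623 / 52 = 11.98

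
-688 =-688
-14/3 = -4.67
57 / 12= 19 / 4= 4.75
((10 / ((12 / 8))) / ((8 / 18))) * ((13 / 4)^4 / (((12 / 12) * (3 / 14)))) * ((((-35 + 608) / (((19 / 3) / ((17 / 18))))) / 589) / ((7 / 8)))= 463687835 / 358112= 1294.81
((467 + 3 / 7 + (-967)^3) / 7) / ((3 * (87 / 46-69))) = 291162251774 / 453789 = 641624.75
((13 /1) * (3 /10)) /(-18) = -13 /60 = -0.22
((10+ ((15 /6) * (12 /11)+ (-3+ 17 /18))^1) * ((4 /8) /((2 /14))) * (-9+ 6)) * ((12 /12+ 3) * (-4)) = 59164 /33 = 1792.85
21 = 21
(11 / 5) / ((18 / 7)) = 77 / 90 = 0.86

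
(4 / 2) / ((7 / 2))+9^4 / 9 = 5107 / 7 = 729.57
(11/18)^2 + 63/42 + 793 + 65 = 278599/324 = 859.87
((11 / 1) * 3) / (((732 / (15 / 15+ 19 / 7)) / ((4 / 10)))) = 143 / 2135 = 0.07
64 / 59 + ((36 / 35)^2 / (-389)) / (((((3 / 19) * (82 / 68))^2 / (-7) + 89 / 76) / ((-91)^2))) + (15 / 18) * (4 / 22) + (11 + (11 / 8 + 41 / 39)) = -2601576733948237 / 558884680382600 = -4.65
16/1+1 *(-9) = 7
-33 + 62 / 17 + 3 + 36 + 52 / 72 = 10.37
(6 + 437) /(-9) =-443 /9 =-49.22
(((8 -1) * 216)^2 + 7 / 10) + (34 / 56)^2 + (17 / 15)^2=403276216681 / 176400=2286146.35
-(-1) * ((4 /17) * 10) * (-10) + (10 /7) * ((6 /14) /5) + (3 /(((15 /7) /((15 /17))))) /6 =-38653 /1666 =-23.20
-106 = -106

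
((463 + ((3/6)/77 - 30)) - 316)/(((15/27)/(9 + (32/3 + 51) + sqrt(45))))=486513*sqrt(5)/770 + 5730042/385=16296.05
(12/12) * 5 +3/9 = 16/3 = 5.33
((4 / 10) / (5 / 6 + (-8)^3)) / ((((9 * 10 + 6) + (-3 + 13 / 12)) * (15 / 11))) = -528 / 86566075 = -0.00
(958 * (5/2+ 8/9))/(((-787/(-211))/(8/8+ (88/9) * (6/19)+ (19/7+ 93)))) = 245504787589/2826117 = 86870.00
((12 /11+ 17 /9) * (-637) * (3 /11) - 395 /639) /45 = -8014738 /695871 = -11.52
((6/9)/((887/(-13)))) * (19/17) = -494/45237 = -0.01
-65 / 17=-3.82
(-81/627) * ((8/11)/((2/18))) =-1944/2299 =-0.85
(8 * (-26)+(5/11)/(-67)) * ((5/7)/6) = -766505/30954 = -24.76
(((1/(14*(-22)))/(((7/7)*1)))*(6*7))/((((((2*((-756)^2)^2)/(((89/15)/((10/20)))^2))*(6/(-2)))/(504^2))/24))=15842/265228425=0.00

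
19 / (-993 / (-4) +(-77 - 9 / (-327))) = 8284 / 74677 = 0.11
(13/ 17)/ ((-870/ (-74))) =0.07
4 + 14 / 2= 11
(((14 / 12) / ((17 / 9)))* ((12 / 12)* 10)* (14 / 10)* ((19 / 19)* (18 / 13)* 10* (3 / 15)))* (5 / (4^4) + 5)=1700055 / 14144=120.20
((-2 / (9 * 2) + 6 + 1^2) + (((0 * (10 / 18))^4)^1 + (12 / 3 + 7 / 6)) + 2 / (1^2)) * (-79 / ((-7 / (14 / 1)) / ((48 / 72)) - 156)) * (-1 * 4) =-14536 / 513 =-28.34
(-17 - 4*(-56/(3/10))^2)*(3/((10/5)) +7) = -21327401/18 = -1184855.61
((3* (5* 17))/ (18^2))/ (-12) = -85/ 1296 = -0.07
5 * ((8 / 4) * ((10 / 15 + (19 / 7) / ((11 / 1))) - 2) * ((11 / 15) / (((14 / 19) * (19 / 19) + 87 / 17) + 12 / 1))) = -162146 / 363321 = -0.45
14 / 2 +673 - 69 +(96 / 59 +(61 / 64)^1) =2316879 / 3776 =613.58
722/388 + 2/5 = 2.26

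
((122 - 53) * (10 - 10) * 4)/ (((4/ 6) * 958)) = 0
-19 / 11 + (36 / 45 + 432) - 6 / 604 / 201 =479727851 / 1112870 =431.07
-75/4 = -18.75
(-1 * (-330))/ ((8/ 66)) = 5445/ 2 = 2722.50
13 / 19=0.68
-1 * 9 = -9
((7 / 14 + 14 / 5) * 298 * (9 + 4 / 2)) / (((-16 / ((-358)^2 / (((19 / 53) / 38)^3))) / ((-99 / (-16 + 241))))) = 5676089634385698 / 125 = 45408717075085.58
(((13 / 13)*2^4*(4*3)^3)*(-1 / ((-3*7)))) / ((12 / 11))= 8448 / 7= 1206.86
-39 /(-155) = 39 /155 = 0.25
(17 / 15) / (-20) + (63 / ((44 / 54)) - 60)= 56963 / 3300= 17.26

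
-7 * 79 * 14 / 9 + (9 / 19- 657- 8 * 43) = -1860.75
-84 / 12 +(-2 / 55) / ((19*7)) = -51207 / 7315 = -7.00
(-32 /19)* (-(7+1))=256 /19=13.47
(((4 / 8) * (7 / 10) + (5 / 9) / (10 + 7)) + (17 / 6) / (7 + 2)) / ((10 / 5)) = 6403 / 18360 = 0.35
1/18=0.06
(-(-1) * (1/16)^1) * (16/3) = 0.33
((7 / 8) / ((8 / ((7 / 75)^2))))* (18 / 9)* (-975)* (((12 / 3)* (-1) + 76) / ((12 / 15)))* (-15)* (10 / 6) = 66885 / 16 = 4180.31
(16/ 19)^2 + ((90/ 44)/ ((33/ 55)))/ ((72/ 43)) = 523243/ 190608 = 2.75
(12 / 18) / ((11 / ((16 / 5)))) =32 / 165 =0.19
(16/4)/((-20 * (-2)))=1/10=0.10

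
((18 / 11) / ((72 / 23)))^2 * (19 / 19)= 529 / 1936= 0.27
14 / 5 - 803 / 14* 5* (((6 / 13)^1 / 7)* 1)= -51307 / 3185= -16.11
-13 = -13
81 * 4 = 324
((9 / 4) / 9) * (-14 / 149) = -7 / 298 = -0.02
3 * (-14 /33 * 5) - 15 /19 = -1495 /209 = -7.15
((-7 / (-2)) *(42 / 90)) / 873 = 49 / 26190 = 0.00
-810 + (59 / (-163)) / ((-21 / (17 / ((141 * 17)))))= -390940771 / 482643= -810.00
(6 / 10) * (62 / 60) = 31 / 50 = 0.62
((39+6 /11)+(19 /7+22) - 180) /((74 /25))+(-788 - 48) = -2493164 /2849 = -875.10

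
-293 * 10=-2930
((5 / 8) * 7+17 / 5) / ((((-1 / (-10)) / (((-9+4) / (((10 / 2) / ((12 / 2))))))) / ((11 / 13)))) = -394.73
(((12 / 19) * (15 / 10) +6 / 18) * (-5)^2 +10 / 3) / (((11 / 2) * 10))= 403 / 627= 0.64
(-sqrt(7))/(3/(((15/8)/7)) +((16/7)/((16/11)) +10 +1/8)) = -280 * sqrt(7)/6411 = -0.12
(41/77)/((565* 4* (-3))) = -41/522060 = -0.00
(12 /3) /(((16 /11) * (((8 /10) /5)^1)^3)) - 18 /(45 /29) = 844527 /1280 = 659.79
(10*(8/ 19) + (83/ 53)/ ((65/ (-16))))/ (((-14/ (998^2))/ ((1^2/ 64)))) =-1948183824/ 458185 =-4251.96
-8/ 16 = -1/ 2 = -0.50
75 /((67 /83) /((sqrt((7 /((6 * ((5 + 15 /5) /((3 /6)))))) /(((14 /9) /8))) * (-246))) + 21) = 3.57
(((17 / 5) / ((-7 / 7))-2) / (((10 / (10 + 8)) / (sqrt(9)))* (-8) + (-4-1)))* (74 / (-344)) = -26973 / 150500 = -0.18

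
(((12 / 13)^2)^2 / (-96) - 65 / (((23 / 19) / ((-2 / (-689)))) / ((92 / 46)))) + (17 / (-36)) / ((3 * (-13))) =-1155051841 / 3760112772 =-0.31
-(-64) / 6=10.67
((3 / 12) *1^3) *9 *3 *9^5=1594323 / 4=398580.75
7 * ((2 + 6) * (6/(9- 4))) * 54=3628.80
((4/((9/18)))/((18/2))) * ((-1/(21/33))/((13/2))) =-176/819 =-0.21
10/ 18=5/ 9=0.56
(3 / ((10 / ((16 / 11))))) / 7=24 / 385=0.06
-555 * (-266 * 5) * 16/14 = 843600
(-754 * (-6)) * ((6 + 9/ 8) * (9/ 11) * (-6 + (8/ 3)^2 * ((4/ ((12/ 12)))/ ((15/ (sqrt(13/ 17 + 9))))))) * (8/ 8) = -1740609/ 11 + 2750592 * sqrt(2822)/ 935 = -1960.90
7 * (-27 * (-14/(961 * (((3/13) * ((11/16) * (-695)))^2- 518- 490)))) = 4239872/17170013059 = 0.00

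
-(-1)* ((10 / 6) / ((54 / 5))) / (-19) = -0.01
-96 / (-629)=96 / 629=0.15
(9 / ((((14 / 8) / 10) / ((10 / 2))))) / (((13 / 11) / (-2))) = -39600 / 91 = -435.16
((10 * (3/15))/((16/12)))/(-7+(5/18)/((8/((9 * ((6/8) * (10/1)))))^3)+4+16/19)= 233472/25634753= 0.01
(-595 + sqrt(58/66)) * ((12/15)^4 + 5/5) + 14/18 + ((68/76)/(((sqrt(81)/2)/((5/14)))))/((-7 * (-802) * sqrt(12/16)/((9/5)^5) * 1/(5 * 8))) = -942676/1125 + 297432 * sqrt(3)/46666375 + 881 * sqrt(957)/20625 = -836.60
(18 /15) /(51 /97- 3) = -0.48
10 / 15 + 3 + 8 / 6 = 5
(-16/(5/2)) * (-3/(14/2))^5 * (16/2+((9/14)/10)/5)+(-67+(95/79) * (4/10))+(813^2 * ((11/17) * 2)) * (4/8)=427620.05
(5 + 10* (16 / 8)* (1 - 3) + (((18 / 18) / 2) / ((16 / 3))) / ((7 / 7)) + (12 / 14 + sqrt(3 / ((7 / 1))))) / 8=-7627 / 1792 + sqrt(21) / 56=-4.17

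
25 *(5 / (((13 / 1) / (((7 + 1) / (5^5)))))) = 8 / 325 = 0.02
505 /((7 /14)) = 1010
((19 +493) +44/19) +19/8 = 78537/152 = 516.69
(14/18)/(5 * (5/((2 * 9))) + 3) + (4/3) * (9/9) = 358/237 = 1.51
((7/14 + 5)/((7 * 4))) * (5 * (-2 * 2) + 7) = -143/56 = -2.55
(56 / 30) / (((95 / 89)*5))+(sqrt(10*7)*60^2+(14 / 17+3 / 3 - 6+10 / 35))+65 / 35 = -1427702 / 847875+3600*sqrt(70) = 30118.08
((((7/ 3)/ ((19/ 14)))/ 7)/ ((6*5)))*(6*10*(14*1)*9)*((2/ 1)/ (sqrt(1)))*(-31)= -3837.47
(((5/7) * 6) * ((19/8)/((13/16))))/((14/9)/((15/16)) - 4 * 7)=-38475/80899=-0.48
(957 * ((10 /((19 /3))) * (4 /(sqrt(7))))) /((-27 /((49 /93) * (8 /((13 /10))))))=-7145600 * sqrt(7) /68913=-274.34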